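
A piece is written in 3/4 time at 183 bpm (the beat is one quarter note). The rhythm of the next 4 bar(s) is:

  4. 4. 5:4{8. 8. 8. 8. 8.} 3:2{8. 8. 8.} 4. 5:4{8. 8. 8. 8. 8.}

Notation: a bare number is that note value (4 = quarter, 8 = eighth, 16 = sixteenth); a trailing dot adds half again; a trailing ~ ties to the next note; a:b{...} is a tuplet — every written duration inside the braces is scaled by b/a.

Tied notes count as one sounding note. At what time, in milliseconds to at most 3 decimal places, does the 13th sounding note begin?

note 13 onset = 48/5b = 3147.541ms

1. 0.0ms @ 0 + 491.803ms (3/2)
2. 491.803ms @ 3/2 + 491.803ms (3/2)
3. 983.607ms @ 3 + 196.721ms (3/5)
4. 1180.328ms @ 18/5 + 196.721ms (3/5)
5. 1377.049ms @ 21/5 + 196.721ms (3/5)
6. 1573.77ms @ 24/5 + 196.721ms (3/5)
7. 1770.492ms @ 27/5 + 196.721ms (3/5)
8. 1967.213ms @ 6 + 163.934ms (1/2)
9. 2131.148ms @ 13/2 + 163.934ms (1/2)
10. 2295.082ms @ 7 + 163.934ms (1/2)
11. 2459.016ms @ 15/2 + 491.803ms (3/2)
12. 2950.82ms @ 9 + 196.721ms (3/5)
13. 3147.541ms @ 48/5 + 196.721ms (3/5)
14. 3344.262ms @ 51/5 + 196.721ms (3/5)
15. 3540.984ms @ 54/5 + 196.721ms (3/5)
16. 3737.705ms @ 57/5 + 196.721ms (3/5)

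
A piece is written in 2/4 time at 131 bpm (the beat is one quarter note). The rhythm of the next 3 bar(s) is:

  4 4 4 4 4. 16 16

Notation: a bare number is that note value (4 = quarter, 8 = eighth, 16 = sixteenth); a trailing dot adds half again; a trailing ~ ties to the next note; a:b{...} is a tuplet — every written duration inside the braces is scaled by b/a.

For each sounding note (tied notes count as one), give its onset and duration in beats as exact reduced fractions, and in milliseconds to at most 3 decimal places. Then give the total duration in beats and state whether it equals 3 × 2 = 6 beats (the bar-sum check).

1) 0.0ms=0b +458.015ms=1b
2) 458.015ms=1b +458.015ms=1b
3) 916.031ms=2b +458.015ms=1b
4) 1374.046ms=3b +458.015ms=1b
5) 1832.061ms=4b +687.023ms=3/2b
6) 2519.084ms=11/2b +114.504ms=1/4b
7) 2633.588ms=23/4b +114.504ms=1/4b
Σ=6b of 6 (131bpm 2/4) — PASS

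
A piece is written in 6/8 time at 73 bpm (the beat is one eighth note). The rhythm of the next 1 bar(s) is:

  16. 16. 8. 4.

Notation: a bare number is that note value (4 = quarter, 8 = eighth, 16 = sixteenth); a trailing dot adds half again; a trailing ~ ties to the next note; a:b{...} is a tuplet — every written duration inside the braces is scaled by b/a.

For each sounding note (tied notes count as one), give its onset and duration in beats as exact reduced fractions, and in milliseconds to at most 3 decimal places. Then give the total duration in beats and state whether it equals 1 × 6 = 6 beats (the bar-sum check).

1) 0.0ms=0b +616.438ms=3/4b
2) 616.438ms=3/4b +616.438ms=3/4b
3) 1232.877ms=3/2b +1232.877ms=3/2b
4) 2465.753ms=3b +2465.753ms=3b
Σ=6b of 6 (73bpm 6/8) — PASS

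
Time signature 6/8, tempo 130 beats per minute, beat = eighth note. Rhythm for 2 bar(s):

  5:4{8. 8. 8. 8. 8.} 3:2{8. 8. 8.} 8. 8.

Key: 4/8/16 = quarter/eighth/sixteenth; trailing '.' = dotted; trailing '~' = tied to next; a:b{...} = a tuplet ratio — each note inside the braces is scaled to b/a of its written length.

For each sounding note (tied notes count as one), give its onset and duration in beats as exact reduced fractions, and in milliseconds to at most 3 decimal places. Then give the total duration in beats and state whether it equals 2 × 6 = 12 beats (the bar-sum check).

1) 0.0ms=0b +553.846ms=6/5b
2) 553.846ms=6/5b +553.846ms=6/5b
3) 1107.692ms=12/5b +553.846ms=6/5b
4) 1661.538ms=18/5b +553.846ms=6/5b
5) 2215.385ms=24/5b +553.846ms=6/5b
6) 2769.231ms=6b +461.538ms=1b
7) 3230.769ms=7b +461.538ms=1b
8) 3692.308ms=8b +461.538ms=1b
9) 4153.846ms=9b +692.308ms=3/2b
10) 4846.154ms=21/2b +692.308ms=3/2b
Σ=12b of 12 (130bpm 6/8) — PASS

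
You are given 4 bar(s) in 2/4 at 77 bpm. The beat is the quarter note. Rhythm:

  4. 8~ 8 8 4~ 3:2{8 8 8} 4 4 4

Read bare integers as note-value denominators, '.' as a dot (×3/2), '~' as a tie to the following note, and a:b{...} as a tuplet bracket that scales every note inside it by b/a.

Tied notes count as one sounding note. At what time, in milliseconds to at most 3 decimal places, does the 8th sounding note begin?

note 8 onset = 6b = 4675.325ms

1. 0.0ms @ 0 + 1168.831ms (3/2)
2. 1168.831ms @ 3/2 + 779.221ms (1)
3. 1948.052ms @ 5/2 + 389.61ms (1/2)
4. 2337.662ms @ 3 + 1038.961ms (4/3)
5. 3376.623ms @ 13/3 + 259.74ms (1/3)
6. 3636.364ms @ 14/3 + 259.74ms (1/3)
7. 3896.104ms @ 5 + 779.221ms (1)
8. 4675.325ms @ 6 + 779.221ms (1)
9. 5454.545ms @ 7 + 779.221ms (1)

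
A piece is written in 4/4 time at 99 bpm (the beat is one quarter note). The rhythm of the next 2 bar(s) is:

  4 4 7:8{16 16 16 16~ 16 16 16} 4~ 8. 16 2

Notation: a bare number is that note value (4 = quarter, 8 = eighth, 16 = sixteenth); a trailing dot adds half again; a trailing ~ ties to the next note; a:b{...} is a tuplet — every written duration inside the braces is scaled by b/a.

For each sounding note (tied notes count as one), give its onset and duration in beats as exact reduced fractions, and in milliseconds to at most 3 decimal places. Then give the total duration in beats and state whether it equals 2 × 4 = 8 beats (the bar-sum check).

1) 0.0ms=0b +606.061ms=1b
2) 606.061ms=1b +606.061ms=1b
3) 1212.121ms=2b +173.16ms=2/7b
4) 1385.281ms=16/7b +173.16ms=2/7b
5) 1558.442ms=18/7b +173.16ms=2/7b
6) 1731.602ms=20/7b +346.32ms=4/7b
7) 2077.922ms=24/7b +173.16ms=2/7b
8) 2251.082ms=26/7b +173.16ms=2/7b
9) 2424.242ms=4b +1060.606ms=7/4b
10) 3484.848ms=23/4b +151.515ms=1/4b
11) 3636.364ms=6b +1212.121ms=2b
Σ=8b of 8 (99bpm 4/4) — PASS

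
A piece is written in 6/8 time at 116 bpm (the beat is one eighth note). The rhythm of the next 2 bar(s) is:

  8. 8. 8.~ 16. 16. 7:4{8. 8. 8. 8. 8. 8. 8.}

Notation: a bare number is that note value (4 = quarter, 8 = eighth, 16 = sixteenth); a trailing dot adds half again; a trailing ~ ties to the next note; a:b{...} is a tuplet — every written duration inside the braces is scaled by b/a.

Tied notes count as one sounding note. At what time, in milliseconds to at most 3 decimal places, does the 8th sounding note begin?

note 8 onset = 60/7b = 4433.498ms

1. 0.0ms @ 0 + 775.862ms (3/2)
2. 775.862ms @ 3/2 + 775.862ms (3/2)
3. 1551.724ms @ 3 + 1163.793ms (9/4)
4. 2715.517ms @ 21/4 + 387.931ms (3/4)
5. 3103.448ms @ 6 + 443.35ms (6/7)
6. 3546.798ms @ 48/7 + 443.35ms (6/7)
7. 3990.148ms @ 54/7 + 443.35ms (6/7)
8. 4433.498ms @ 60/7 + 443.35ms (6/7)
9. 4876.847ms @ 66/7 + 443.35ms (6/7)
10. 5320.197ms @ 72/7 + 443.35ms (6/7)
11. 5763.547ms @ 78/7 + 443.35ms (6/7)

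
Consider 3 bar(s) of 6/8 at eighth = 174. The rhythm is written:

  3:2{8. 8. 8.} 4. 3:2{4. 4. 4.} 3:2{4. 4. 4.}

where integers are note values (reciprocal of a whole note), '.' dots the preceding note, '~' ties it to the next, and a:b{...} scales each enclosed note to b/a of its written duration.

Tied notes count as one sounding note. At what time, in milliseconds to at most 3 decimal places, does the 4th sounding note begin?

note 4 onset = 3b = 1034.483ms

1. 0.0ms @ 0 + 344.828ms (1)
2. 344.828ms @ 1 + 344.828ms (1)
3. 689.655ms @ 2 + 344.828ms (1)
4. 1034.483ms @ 3 + 1034.483ms (3)
5. 2068.966ms @ 6 + 689.655ms (2)
6. 2758.621ms @ 8 + 689.655ms (2)
7. 3448.276ms @ 10 + 689.655ms (2)
8. 4137.931ms @ 12 + 689.655ms (2)
9. 4827.586ms @ 14 + 689.655ms (2)
10. 5517.241ms @ 16 + 689.655ms (2)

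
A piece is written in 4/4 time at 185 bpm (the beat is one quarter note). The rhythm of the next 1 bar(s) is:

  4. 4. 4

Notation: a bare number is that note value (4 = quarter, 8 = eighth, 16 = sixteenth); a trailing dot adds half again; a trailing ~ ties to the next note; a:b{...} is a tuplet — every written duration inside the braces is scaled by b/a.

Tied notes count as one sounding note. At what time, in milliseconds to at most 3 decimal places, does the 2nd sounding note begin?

note 2 onset = 3/2b = 486.486ms

1. 0.0ms @ 0 + 486.486ms (3/2)
2. 486.486ms @ 3/2 + 486.486ms (3/2)
3. 972.973ms @ 3 + 324.324ms (1)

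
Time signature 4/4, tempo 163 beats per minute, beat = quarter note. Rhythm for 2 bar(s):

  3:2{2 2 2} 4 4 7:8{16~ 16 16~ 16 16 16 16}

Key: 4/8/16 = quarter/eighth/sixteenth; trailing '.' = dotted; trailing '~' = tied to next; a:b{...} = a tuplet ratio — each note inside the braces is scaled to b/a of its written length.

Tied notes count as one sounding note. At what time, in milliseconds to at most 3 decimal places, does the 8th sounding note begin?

1. 0.0ms @ 0 + 490.798ms (4/3)
2. 490.798ms @ 4/3 + 490.798ms (4/3)
3. 981.595ms @ 8/3 + 490.798ms (4/3)
4. 1472.393ms @ 4 + 368.098ms (1)
5. 1840.491ms @ 5 + 368.098ms (1)
6. 2208.589ms @ 6 + 210.342ms (4/7)
7. 2418.931ms @ 46/7 + 210.342ms (4/7)
8. 2629.273ms @ 50/7 + 105.171ms (2/7)
9. 2734.443ms @ 52/7 + 105.171ms (2/7)
10. 2839.614ms @ 54/7 + 105.171ms (2/7)

note 8 onset = 50/7b = 2629.273ms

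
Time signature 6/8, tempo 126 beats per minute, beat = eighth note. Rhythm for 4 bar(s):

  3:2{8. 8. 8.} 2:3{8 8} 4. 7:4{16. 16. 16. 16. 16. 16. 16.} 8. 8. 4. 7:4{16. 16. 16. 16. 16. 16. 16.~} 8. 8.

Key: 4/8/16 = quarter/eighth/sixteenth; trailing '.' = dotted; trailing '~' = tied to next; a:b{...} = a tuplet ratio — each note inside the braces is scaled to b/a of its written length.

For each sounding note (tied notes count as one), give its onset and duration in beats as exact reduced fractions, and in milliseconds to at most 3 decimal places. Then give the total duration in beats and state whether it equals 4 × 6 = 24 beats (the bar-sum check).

1) 0.0ms=0b +476.19ms=1b
2) 476.19ms=1b +476.19ms=1b
3) 952.381ms=2b +476.19ms=1b
4) 1428.571ms=3b +714.286ms=3/2b
5) 2142.857ms=9/2b +714.286ms=3/2b
6) 2857.143ms=6b +1428.571ms=3b
7) 4285.714ms=9b +204.082ms=3/7b
8) 4489.796ms=66/7b +204.082ms=3/7b
9) 4693.878ms=69/7b +204.082ms=3/7b
10) 4897.959ms=72/7b +204.082ms=3/7b
11) 5102.041ms=75/7b +204.082ms=3/7b
12) 5306.122ms=78/7b +204.082ms=3/7b
13) 5510.204ms=81/7b +204.082ms=3/7b
14) 5714.286ms=12b +714.286ms=3/2b
15) 6428.571ms=27/2b +714.286ms=3/2b
16) 7142.857ms=15b +1428.571ms=3b
17) 8571.429ms=18b +204.082ms=3/7b
18) 8775.51ms=129/7b +204.082ms=3/7b
19) 8979.592ms=132/7b +204.082ms=3/7b
20) 9183.673ms=135/7b +204.082ms=3/7b
21) 9387.755ms=138/7b +204.082ms=3/7b
22) 9591.837ms=141/7b +204.082ms=3/7b
23) 9795.918ms=144/7b +918.367ms=27/14b
24) 10714.286ms=45/2b +714.286ms=3/2b
Σ=24b of 24 (126bpm 6/8) — PASS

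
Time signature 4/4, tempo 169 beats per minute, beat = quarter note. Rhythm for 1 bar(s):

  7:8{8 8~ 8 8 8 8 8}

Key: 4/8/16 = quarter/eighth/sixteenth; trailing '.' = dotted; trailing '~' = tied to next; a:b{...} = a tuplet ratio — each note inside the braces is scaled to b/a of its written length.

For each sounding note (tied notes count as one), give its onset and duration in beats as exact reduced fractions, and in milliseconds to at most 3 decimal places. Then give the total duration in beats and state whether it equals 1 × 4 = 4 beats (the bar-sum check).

1) 0.0ms=0b +202.874ms=4/7b
2) 202.874ms=4/7b +405.748ms=8/7b
3) 608.622ms=12/7b +202.874ms=4/7b
4) 811.496ms=16/7b +202.874ms=4/7b
5) 1014.37ms=20/7b +202.874ms=4/7b
6) 1217.244ms=24/7b +202.874ms=4/7b
Σ=4b of 4 (169bpm 4/4) — PASS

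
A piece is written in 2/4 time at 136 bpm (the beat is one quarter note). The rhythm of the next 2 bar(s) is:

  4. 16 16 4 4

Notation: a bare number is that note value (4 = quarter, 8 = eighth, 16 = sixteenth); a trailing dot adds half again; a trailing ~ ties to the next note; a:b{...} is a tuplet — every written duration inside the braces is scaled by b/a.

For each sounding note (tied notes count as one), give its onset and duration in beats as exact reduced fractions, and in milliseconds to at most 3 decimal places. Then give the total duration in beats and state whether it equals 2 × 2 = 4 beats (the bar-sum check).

1) 0.0ms=0b +661.765ms=3/2b
2) 661.765ms=3/2b +110.294ms=1/4b
3) 772.059ms=7/4b +110.294ms=1/4b
4) 882.353ms=2b +441.176ms=1b
5) 1323.529ms=3b +441.176ms=1b
Σ=4b of 4 (136bpm 2/4) — PASS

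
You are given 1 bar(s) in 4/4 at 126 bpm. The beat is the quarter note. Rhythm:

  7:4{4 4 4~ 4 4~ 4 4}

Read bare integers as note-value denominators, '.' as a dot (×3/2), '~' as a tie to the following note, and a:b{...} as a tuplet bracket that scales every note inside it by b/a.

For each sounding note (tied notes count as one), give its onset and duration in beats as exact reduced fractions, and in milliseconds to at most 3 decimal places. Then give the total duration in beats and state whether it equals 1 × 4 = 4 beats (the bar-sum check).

1) 0.0ms=0b +272.109ms=4/7b
2) 272.109ms=4/7b +272.109ms=4/7b
3) 544.218ms=8/7b +544.218ms=8/7b
4) 1088.435ms=16/7b +544.218ms=8/7b
5) 1632.653ms=24/7b +272.109ms=4/7b
Σ=4b of 4 (126bpm 4/4) — PASS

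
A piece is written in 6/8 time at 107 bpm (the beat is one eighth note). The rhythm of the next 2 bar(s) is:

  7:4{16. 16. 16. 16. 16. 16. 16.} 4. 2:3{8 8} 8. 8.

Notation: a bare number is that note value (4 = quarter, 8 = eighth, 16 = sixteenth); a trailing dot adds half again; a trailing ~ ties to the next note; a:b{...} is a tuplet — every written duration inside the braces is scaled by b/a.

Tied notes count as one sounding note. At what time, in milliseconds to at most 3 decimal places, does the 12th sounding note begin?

1. 0.0ms @ 0 + 240.32ms (3/7)
2. 240.32ms @ 3/7 + 240.32ms (3/7)
3. 480.641ms @ 6/7 + 240.32ms (3/7)
4. 720.961ms @ 9/7 + 240.32ms (3/7)
5. 961.282ms @ 12/7 + 240.32ms (3/7)
6. 1201.602ms @ 15/7 + 240.32ms (3/7)
7. 1441.923ms @ 18/7 + 240.32ms (3/7)
8. 1682.243ms @ 3 + 1682.243ms (3)
9. 3364.486ms @ 6 + 841.121ms (3/2)
10. 4205.607ms @ 15/2 + 841.121ms (3/2)
11. 5046.729ms @ 9 + 841.121ms (3/2)
12. 5887.85ms @ 21/2 + 841.121ms (3/2)

note 12 onset = 21/2b = 5887.85ms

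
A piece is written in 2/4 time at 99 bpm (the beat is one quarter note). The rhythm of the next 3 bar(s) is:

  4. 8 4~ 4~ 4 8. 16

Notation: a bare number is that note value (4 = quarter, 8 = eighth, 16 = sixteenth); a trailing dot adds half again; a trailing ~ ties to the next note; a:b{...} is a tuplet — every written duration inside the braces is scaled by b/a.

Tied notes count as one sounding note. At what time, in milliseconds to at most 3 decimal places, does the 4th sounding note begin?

1. 0.0ms @ 0 + 909.091ms (3/2)
2. 909.091ms @ 3/2 + 303.03ms (1/2)
3. 1212.121ms @ 2 + 1818.182ms (3)
4. 3030.303ms @ 5 + 454.545ms (3/4)
5. 3484.848ms @ 23/4 + 151.515ms (1/4)

note 4 onset = 5b = 3030.303ms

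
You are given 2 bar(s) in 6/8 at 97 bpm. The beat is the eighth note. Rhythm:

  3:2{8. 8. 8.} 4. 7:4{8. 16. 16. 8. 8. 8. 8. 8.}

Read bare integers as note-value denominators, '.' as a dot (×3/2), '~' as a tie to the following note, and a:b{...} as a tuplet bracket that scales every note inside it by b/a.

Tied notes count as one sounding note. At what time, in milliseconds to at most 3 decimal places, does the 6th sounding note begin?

note 6 onset = 48/7b = 4241.532ms

1. 0.0ms @ 0 + 618.557ms (1)
2. 618.557ms @ 1 + 618.557ms (1)
3. 1237.113ms @ 2 + 618.557ms (1)
4. 1855.67ms @ 3 + 1855.67ms (3)
5. 3711.34ms @ 6 + 530.191ms (6/7)
6. 4241.532ms @ 48/7 + 265.096ms (3/7)
7. 4506.627ms @ 51/7 + 265.096ms (3/7)
8. 4771.723ms @ 54/7 + 530.191ms (6/7)
9. 5301.915ms @ 60/7 + 530.191ms (6/7)
10. 5832.106ms @ 66/7 + 530.191ms (6/7)
11. 6362.297ms @ 72/7 + 530.191ms (6/7)
12. 6892.489ms @ 78/7 + 530.191ms (6/7)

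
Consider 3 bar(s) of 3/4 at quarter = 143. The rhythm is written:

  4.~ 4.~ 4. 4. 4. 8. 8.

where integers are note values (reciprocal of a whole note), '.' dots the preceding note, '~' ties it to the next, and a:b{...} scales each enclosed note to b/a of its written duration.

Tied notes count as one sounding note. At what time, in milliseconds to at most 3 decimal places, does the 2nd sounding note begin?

1. 0.0ms @ 0 + 1888.112ms (9/2)
2. 1888.112ms @ 9/2 + 629.371ms (3/2)
3. 2517.483ms @ 6 + 629.371ms (3/2)
4. 3146.853ms @ 15/2 + 314.685ms (3/4)
5. 3461.538ms @ 33/4 + 314.685ms (3/4)

note 2 onset = 9/2b = 1888.112ms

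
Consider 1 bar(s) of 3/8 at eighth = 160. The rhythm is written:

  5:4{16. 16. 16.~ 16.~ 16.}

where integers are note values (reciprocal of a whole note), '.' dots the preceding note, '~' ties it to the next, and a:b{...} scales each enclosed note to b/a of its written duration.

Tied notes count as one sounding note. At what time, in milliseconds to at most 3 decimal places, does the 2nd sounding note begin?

1. 0.0ms @ 0 + 225.0ms (3/5)
2. 225.0ms @ 3/5 + 225.0ms (3/5)
3. 450.0ms @ 6/5 + 675.0ms (9/5)

note 2 onset = 3/5b = 225.0ms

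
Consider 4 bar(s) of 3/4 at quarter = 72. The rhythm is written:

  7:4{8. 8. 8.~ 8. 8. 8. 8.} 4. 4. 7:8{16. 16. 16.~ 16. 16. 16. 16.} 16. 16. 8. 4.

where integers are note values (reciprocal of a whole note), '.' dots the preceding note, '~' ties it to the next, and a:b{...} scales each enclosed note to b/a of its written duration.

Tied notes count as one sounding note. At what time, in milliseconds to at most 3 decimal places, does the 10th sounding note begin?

1. 0.0ms @ 0 + 357.143ms (3/7)
2. 357.143ms @ 3/7 + 357.143ms (3/7)
3. 714.286ms @ 6/7 + 714.286ms (6/7)
4. 1428.571ms @ 12/7 + 357.143ms (3/7)
5. 1785.714ms @ 15/7 + 357.143ms (3/7)
6. 2142.857ms @ 18/7 + 357.143ms (3/7)
7. 2500.0ms @ 3 + 1250.0ms (3/2)
8. 3750.0ms @ 9/2 + 1250.0ms (3/2)
9. 5000.0ms @ 6 + 357.143ms (3/7)
10. 5357.143ms @ 45/7 + 357.143ms (3/7)
11. 5714.286ms @ 48/7 + 714.286ms (6/7)
12. 6428.571ms @ 54/7 + 357.143ms (3/7)
13. 6785.714ms @ 57/7 + 357.143ms (3/7)
14. 7142.857ms @ 60/7 + 357.143ms (3/7)
15. 7500.0ms @ 9 + 312.5ms (3/8)
16. 7812.5ms @ 75/8 + 312.5ms (3/8)
17. 8125.0ms @ 39/4 + 625.0ms (3/4)
18. 8750.0ms @ 21/2 + 1250.0ms (3/2)

note 10 onset = 45/7b = 5357.143ms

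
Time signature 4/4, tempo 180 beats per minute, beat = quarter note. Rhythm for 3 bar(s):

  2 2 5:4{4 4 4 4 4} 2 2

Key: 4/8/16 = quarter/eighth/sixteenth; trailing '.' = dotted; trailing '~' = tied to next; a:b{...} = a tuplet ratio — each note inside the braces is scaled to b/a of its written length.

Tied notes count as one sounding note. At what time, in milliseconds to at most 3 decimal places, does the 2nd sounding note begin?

note 2 onset = 2b = 666.667ms

1. 0.0ms @ 0 + 666.667ms (2)
2. 666.667ms @ 2 + 666.667ms (2)
3. 1333.333ms @ 4 + 266.667ms (4/5)
4. 1600.0ms @ 24/5 + 266.667ms (4/5)
5. 1866.667ms @ 28/5 + 266.667ms (4/5)
6. 2133.333ms @ 32/5 + 266.667ms (4/5)
7. 2400.0ms @ 36/5 + 266.667ms (4/5)
8. 2666.667ms @ 8 + 666.667ms (2)
9. 3333.333ms @ 10 + 666.667ms (2)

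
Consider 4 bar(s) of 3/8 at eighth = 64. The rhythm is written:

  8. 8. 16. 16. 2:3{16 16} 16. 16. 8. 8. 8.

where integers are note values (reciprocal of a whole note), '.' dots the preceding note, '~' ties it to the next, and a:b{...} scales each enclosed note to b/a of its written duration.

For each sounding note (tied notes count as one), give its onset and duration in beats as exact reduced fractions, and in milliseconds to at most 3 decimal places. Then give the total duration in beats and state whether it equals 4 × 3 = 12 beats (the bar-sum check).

1) 0.0ms=0b +1406.25ms=3/2b
2) 1406.25ms=3/2b +1406.25ms=3/2b
3) 2812.5ms=3b +703.125ms=3/4b
4) 3515.625ms=15/4b +703.125ms=3/4b
5) 4218.75ms=9/2b +703.125ms=3/4b
6) 4921.875ms=21/4b +703.125ms=3/4b
7) 5625.0ms=6b +703.125ms=3/4b
8) 6328.125ms=27/4b +703.125ms=3/4b
9) 7031.25ms=15/2b +1406.25ms=3/2b
10) 8437.5ms=9b +1406.25ms=3/2b
11) 9843.75ms=21/2b +1406.25ms=3/2b
Σ=12b of 12 (64bpm 3/8) — PASS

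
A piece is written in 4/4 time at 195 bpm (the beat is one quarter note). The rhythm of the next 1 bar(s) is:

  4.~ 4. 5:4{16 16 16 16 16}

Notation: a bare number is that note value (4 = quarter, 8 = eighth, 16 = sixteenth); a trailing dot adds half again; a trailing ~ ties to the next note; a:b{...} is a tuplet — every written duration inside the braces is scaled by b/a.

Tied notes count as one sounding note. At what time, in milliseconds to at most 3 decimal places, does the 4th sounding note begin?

1. 0.0ms @ 0 + 923.077ms (3)
2. 923.077ms @ 3 + 61.538ms (1/5)
3. 984.615ms @ 16/5 + 61.538ms (1/5)
4. 1046.154ms @ 17/5 + 61.538ms (1/5)
5. 1107.692ms @ 18/5 + 61.538ms (1/5)
6. 1169.231ms @ 19/5 + 61.538ms (1/5)

note 4 onset = 17/5b = 1046.154ms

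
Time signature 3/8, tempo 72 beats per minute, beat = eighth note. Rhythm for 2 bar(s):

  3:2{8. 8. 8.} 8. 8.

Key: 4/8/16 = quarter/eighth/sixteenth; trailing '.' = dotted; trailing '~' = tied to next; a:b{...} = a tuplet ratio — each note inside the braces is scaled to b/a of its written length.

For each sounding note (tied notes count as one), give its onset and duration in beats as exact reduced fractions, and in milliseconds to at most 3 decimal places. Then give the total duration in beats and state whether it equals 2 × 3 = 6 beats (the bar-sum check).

1) 0.0ms=0b +833.333ms=1b
2) 833.333ms=1b +833.333ms=1b
3) 1666.667ms=2b +833.333ms=1b
4) 2500.0ms=3b +1250.0ms=3/2b
5) 3750.0ms=9/2b +1250.0ms=3/2b
Σ=6b of 6 (72bpm 3/8) — PASS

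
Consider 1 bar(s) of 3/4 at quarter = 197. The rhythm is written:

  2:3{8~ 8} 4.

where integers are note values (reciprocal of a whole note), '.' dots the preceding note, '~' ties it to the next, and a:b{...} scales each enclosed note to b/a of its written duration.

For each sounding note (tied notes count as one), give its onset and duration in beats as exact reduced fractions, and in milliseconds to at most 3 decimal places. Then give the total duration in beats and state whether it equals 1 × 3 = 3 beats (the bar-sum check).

1) 0.0ms=0b +456.853ms=3/2b
2) 456.853ms=3/2b +456.853ms=3/2b
Σ=3b of 3 (197bpm 3/4) — PASS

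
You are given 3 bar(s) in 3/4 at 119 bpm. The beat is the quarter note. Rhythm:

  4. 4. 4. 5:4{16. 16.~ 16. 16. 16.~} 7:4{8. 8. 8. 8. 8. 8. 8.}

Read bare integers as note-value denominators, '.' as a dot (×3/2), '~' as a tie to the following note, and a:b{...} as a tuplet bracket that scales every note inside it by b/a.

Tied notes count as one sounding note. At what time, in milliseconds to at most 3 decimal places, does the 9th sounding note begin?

1. 0.0ms @ 0 + 756.303ms (3/2)
2. 756.303ms @ 3/2 + 756.303ms (3/2)
3. 1512.605ms @ 3 + 756.303ms (3/2)
4. 2268.908ms @ 9/2 + 151.261ms (3/10)
5. 2420.168ms @ 24/5 + 302.521ms (3/5)
6. 2722.689ms @ 27/5 + 151.261ms (3/10)
7. 2873.95ms @ 57/10 + 367.347ms (51/70)
8. 3241.297ms @ 45/7 + 216.086ms (3/7)
9. 3457.383ms @ 48/7 + 216.086ms (3/7)
10. 3673.469ms @ 51/7 + 216.086ms (3/7)
11. 3889.556ms @ 54/7 + 216.086ms (3/7)
12. 4105.642ms @ 57/7 + 216.086ms (3/7)
13. 4321.729ms @ 60/7 + 216.086ms (3/7)

note 9 onset = 48/7b = 3457.383ms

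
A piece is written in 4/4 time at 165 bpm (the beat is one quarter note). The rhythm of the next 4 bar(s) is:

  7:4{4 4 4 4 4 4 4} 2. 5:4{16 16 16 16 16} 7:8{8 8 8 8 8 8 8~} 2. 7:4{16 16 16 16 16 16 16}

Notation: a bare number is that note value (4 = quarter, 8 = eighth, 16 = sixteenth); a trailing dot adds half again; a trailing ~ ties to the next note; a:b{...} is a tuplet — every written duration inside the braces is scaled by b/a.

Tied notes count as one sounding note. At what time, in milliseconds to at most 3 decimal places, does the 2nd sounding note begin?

note 2 onset = 4/7b = 207.792ms

1. 0.0ms @ 0 + 207.792ms (4/7)
2. 207.792ms @ 4/7 + 207.792ms (4/7)
3. 415.584ms @ 8/7 + 207.792ms (4/7)
4. 623.377ms @ 12/7 + 207.792ms (4/7)
5. 831.169ms @ 16/7 + 207.792ms (4/7)
6. 1038.961ms @ 20/7 + 207.792ms (4/7)
7. 1246.753ms @ 24/7 + 207.792ms (4/7)
8. 1454.545ms @ 4 + 1090.909ms (3)
9. 2545.455ms @ 7 + 72.727ms (1/5)
10. 2618.182ms @ 36/5 + 72.727ms (1/5)
11. 2690.909ms @ 37/5 + 72.727ms (1/5)
12. 2763.636ms @ 38/5 + 72.727ms (1/5)
13. 2836.364ms @ 39/5 + 72.727ms (1/5)
14. 2909.091ms @ 8 + 207.792ms (4/7)
15. 3116.883ms @ 60/7 + 207.792ms (4/7)
16. 3324.675ms @ 64/7 + 207.792ms (4/7)
17. 3532.468ms @ 68/7 + 207.792ms (4/7)
18. 3740.26ms @ 72/7 + 207.792ms (4/7)
19. 3948.052ms @ 76/7 + 207.792ms (4/7)
20. 4155.844ms @ 80/7 + 1298.701ms (25/7)
21. 5454.545ms @ 15 + 51.948ms (1/7)
22. 5506.494ms @ 106/7 + 51.948ms (1/7)
23. 5558.442ms @ 107/7 + 51.948ms (1/7)
24. 5610.39ms @ 108/7 + 51.948ms (1/7)
25. 5662.338ms @ 109/7 + 51.948ms (1/7)
26. 5714.286ms @ 110/7 + 51.948ms (1/7)
27. 5766.234ms @ 111/7 + 51.948ms (1/7)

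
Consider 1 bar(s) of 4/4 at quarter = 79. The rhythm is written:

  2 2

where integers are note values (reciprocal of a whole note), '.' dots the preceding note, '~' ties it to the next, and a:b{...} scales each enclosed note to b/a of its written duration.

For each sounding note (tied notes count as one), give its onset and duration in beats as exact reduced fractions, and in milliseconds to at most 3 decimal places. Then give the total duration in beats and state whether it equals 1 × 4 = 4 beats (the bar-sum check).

1) 0.0ms=0b +1518.987ms=2b
2) 1518.987ms=2b +1518.987ms=2b
Σ=4b of 4 (79bpm 4/4) — PASS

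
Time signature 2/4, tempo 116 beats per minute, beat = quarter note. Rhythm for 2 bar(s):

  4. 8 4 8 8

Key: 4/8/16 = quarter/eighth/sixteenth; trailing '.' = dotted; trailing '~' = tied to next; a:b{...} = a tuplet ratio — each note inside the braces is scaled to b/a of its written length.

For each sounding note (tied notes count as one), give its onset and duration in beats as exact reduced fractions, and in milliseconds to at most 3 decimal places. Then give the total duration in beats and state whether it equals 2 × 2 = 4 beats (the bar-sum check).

1) 0.0ms=0b +775.862ms=3/2b
2) 775.862ms=3/2b +258.621ms=1/2b
3) 1034.483ms=2b +517.241ms=1b
4) 1551.724ms=3b +258.621ms=1/2b
5) 1810.345ms=7/2b +258.621ms=1/2b
Σ=4b of 4 (116bpm 2/4) — PASS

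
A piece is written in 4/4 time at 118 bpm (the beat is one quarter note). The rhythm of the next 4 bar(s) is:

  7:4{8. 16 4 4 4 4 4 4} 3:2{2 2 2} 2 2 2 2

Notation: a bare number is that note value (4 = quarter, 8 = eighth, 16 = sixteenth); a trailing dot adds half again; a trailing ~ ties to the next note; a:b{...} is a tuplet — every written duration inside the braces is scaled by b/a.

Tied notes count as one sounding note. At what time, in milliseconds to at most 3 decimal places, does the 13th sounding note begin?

1. 0.0ms @ 0 + 217.918ms (3/7)
2. 217.918ms @ 3/7 + 72.639ms (1/7)
3. 290.557ms @ 4/7 + 290.557ms (4/7)
4. 581.114ms @ 8/7 + 290.557ms (4/7)
5. 871.671ms @ 12/7 + 290.557ms (4/7)
6. 1162.228ms @ 16/7 + 290.557ms (4/7)
7. 1452.785ms @ 20/7 + 290.557ms (4/7)
8. 1743.341ms @ 24/7 + 290.557ms (4/7)
9. 2033.898ms @ 4 + 677.966ms (4/3)
10. 2711.864ms @ 16/3 + 677.966ms (4/3)
11. 3389.831ms @ 20/3 + 677.966ms (4/3)
12. 4067.797ms @ 8 + 1016.949ms (2)
13. 5084.746ms @ 10 + 1016.949ms (2)
14. 6101.695ms @ 12 + 1016.949ms (2)
15. 7118.644ms @ 14 + 1016.949ms (2)

note 13 onset = 10b = 5084.746ms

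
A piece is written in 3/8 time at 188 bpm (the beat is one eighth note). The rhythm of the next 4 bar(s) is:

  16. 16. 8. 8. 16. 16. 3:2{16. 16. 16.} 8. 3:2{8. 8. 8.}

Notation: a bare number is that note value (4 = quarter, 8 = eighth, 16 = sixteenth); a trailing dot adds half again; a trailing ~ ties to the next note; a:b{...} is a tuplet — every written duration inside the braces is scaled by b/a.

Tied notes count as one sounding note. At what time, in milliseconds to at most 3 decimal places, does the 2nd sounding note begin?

note 2 onset = 3/4b = 239.362ms

1. 0.0ms @ 0 + 239.362ms (3/4)
2. 239.362ms @ 3/4 + 239.362ms (3/4)
3. 478.723ms @ 3/2 + 478.723ms (3/2)
4. 957.447ms @ 3 + 478.723ms (3/2)
5. 1436.17ms @ 9/2 + 239.362ms (3/4)
6. 1675.532ms @ 21/4 + 239.362ms (3/4)
7. 1914.894ms @ 6 + 159.574ms (1/2)
8. 2074.468ms @ 13/2 + 159.574ms (1/2)
9. 2234.043ms @ 7 + 159.574ms (1/2)
10. 2393.617ms @ 15/2 + 478.723ms (3/2)
11. 2872.34ms @ 9 + 319.149ms (1)
12. 3191.489ms @ 10 + 319.149ms (1)
13. 3510.638ms @ 11 + 319.149ms (1)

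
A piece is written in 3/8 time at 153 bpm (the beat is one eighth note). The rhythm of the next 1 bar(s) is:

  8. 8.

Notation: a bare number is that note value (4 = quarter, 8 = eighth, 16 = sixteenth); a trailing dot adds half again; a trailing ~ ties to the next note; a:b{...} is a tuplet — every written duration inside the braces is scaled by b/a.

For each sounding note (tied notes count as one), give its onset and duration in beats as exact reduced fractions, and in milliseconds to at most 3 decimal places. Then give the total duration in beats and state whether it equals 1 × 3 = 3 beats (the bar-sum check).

1) 0.0ms=0b +588.235ms=3/2b
2) 588.235ms=3/2b +588.235ms=3/2b
Σ=3b of 3 (153bpm 3/8) — PASS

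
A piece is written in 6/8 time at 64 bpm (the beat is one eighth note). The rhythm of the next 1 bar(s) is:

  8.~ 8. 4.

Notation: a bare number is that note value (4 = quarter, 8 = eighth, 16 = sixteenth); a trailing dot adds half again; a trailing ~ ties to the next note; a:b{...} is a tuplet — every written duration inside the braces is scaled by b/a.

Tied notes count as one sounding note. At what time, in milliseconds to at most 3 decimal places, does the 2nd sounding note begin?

1. 0.0ms @ 0 + 2812.5ms (3)
2. 2812.5ms @ 3 + 2812.5ms (3)

note 2 onset = 3b = 2812.5ms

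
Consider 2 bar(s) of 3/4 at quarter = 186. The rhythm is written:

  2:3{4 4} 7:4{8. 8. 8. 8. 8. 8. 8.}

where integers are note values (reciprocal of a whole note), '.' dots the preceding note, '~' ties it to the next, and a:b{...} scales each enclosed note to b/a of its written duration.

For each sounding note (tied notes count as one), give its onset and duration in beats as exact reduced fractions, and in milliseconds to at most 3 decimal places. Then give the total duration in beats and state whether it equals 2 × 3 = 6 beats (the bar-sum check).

1) 0.0ms=0b +483.871ms=3/2b
2) 483.871ms=3/2b +483.871ms=3/2b
3) 967.742ms=3b +138.249ms=3/7b
4) 1105.991ms=24/7b +138.249ms=3/7b
5) 1244.24ms=27/7b +138.249ms=3/7b
6) 1382.488ms=30/7b +138.249ms=3/7b
7) 1520.737ms=33/7b +138.249ms=3/7b
8) 1658.986ms=36/7b +138.249ms=3/7b
9) 1797.235ms=39/7b +138.249ms=3/7b
Σ=6b of 6 (186bpm 3/4) — PASS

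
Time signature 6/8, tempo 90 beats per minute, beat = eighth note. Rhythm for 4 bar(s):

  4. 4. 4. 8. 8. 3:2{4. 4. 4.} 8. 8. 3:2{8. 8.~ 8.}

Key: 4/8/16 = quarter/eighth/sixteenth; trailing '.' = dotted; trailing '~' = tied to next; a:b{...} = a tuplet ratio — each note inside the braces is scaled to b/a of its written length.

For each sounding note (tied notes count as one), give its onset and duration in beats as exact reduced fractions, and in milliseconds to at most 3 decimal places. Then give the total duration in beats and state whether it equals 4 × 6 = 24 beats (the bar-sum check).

1) 0.0ms=0b +2000.0ms=3b
2) 2000.0ms=3b +2000.0ms=3b
3) 4000.0ms=6b +2000.0ms=3b
4) 6000.0ms=9b +1000.0ms=3/2b
5) 7000.0ms=21/2b +1000.0ms=3/2b
6) 8000.0ms=12b +1333.333ms=2b
7) 9333.333ms=14b +1333.333ms=2b
8) 10666.667ms=16b +1333.333ms=2b
9) 12000.0ms=18b +1000.0ms=3/2b
10) 13000.0ms=39/2b +1000.0ms=3/2b
11) 14000.0ms=21b +666.667ms=1b
12) 14666.667ms=22b +1333.333ms=2b
Σ=24b of 24 (90bpm 6/8) — PASS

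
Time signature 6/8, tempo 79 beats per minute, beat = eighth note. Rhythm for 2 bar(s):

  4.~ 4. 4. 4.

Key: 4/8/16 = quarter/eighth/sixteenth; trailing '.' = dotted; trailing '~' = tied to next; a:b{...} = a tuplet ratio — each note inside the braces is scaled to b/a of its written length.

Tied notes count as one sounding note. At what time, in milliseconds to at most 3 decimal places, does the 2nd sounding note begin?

note 2 onset = 6b = 4556.962ms

1. 0.0ms @ 0 + 4556.962ms (6)
2. 4556.962ms @ 6 + 2278.481ms (3)
3. 6835.443ms @ 9 + 2278.481ms (3)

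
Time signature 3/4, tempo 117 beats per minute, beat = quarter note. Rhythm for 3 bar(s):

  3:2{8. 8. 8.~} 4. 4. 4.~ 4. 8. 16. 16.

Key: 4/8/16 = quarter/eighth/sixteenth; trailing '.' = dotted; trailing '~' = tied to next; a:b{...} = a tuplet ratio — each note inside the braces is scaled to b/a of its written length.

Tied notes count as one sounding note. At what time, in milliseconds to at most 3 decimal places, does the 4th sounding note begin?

1. 0.0ms @ 0 + 256.41ms (1/2)
2. 256.41ms @ 1/2 + 256.41ms (1/2)
3. 512.821ms @ 1 + 1025.641ms (2)
4. 1538.462ms @ 3 + 769.231ms (3/2)
5. 2307.692ms @ 9/2 + 1538.462ms (3)
6. 3846.154ms @ 15/2 + 384.615ms (3/4)
7. 4230.769ms @ 33/4 + 192.308ms (3/8)
8. 4423.077ms @ 69/8 + 192.308ms (3/8)

note 4 onset = 3b = 1538.462ms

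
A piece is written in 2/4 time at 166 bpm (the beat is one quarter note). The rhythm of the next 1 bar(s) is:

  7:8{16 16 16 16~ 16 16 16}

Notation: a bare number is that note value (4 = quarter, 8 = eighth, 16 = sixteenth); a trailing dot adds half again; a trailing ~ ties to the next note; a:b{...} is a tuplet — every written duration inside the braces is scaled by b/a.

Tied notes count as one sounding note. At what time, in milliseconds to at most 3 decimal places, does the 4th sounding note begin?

1. 0.0ms @ 0 + 103.27ms (2/7)
2. 103.27ms @ 2/7 + 103.27ms (2/7)
3. 206.54ms @ 4/7 + 103.27ms (2/7)
4. 309.811ms @ 6/7 + 206.54ms (4/7)
5. 516.351ms @ 10/7 + 103.27ms (2/7)
6. 619.621ms @ 12/7 + 103.27ms (2/7)

note 4 onset = 6/7b = 309.811ms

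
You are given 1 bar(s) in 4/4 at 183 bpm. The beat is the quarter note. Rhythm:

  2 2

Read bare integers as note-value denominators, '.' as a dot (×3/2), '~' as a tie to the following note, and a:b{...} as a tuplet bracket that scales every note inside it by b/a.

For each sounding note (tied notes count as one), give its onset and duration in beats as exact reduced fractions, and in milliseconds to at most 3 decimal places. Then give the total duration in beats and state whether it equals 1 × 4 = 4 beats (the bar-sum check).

1) 0.0ms=0b +655.738ms=2b
2) 655.738ms=2b +655.738ms=2b
Σ=4b of 4 (183bpm 4/4) — PASS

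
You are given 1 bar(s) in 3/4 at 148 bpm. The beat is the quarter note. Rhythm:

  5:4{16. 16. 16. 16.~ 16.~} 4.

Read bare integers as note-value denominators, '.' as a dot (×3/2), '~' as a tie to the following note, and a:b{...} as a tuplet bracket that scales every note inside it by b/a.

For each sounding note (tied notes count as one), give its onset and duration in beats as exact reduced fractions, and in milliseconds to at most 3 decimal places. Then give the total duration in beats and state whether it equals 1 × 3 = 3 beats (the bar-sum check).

1) 0.0ms=0b +121.622ms=3/10b
2) 121.622ms=3/10b +121.622ms=3/10b
3) 243.243ms=3/5b +121.622ms=3/10b
4) 364.865ms=9/10b +851.351ms=21/10b
Σ=3b of 3 (148bpm 3/4) — PASS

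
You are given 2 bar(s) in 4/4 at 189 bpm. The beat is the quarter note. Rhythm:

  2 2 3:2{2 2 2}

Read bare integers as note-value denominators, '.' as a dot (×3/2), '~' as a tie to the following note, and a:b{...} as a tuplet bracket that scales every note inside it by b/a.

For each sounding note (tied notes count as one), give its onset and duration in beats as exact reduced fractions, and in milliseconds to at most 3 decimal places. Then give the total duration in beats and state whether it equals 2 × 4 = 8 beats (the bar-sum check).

1) 0.0ms=0b +634.921ms=2b
2) 634.921ms=2b +634.921ms=2b
3) 1269.841ms=4b +423.28ms=4/3b
4) 1693.122ms=16/3b +423.28ms=4/3b
5) 2116.402ms=20/3b +423.28ms=4/3b
Σ=8b of 8 (189bpm 4/4) — PASS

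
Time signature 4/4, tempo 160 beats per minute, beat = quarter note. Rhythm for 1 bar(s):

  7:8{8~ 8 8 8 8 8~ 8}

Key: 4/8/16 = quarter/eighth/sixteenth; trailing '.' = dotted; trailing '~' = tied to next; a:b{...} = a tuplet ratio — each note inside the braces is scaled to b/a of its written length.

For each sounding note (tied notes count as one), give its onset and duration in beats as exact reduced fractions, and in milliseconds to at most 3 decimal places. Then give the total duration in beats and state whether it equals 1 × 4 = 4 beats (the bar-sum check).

1) 0.0ms=0b +428.571ms=8/7b
2) 428.571ms=8/7b +214.286ms=4/7b
3) 642.857ms=12/7b +214.286ms=4/7b
4) 857.143ms=16/7b +214.286ms=4/7b
5) 1071.429ms=20/7b +428.571ms=8/7b
Σ=4b of 4 (160bpm 4/4) — PASS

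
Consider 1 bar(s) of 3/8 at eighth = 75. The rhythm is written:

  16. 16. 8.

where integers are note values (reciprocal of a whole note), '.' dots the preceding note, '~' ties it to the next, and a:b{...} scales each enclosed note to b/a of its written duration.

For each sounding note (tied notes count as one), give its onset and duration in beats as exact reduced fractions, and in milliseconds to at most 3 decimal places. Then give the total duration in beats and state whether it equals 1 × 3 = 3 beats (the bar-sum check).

1) 0.0ms=0b +600.0ms=3/4b
2) 600.0ms=3/4b +600.0ms=3/4b
3) 1200.0ms=3/2b +1200.0ms=3/2b
Σ=3b of 3 (75bpm 3/8) — PASS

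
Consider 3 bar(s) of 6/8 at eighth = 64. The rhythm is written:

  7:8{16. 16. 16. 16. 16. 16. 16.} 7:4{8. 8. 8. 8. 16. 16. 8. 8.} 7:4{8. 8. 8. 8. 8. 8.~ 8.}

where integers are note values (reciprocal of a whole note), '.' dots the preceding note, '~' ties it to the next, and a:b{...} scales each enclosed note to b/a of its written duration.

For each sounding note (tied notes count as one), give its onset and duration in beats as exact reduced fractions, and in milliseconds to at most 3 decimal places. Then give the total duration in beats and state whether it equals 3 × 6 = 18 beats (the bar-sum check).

1) 0.0ms=0b +803.571ms=6/7b
2) 803.571ms=6/7b +803.571ms=6/7b
3) 1607.143ms=12/7b +803.571ms=6/7b
4) 2410.714ms=18/7b +803.571ms=6/7b
5) 3214.286ms=24/7b +803.571ms=6/7b
6) 4017.857ms=30/7b +803.571ms=6/7b
7) 4821.429ms=36/7b +803.571ms=6/7b
8) 5625.0ms=6b +803.571ms=6/7b
9) 6428.571ms=48/7b +803.571ms=6/7b
10) 7232.143ms=54/7b +803.571ms=6/7b
11) 8035.714ms=60/7b +803.571ms=6/7b
12) 8839.286ms=66/7b +401.786ms=3/7b
13) 9241.071ms=69/7b +401.786ms=3/7b
14) 9642.857ms=72/7b +803.571ms=6/7b
15) 10446.429ms=78/7b +803.571ms=6/7b
16) 11250.0ms=12b +803.571ms=6/7b
17) 12053.571ms=90/7b +803.571ms=6/7b
18) 12857.143ms=96/7b +803.571ms=6/7b
19) 13660.714ms=102/7b +803.571ms=6/7b
20) 14464.286ms=108/7b +803.571ms=6/7b
21) 15267.857ms=114/7b +1607.143ms=12/7b
Σ=18b of 18 (64bpm 6/8) — PASS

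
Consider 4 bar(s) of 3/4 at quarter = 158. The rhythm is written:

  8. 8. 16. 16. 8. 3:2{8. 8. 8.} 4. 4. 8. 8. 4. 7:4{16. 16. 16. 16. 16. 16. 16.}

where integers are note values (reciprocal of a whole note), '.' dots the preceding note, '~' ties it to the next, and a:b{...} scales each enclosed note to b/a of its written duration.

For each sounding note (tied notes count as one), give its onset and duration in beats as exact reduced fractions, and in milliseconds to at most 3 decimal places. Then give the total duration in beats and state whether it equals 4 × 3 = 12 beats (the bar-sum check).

1) 0.0ms=0b +284.81ms=3/4b
2) 284.81ms=3/4b +284.81ms=3/4b
3) 569.62ms=3/2b +142.405ms=3/8b
4) 712.025ms=15/8b +142.405ms=3/8b
5) 854.43ms=9/4b +284.81ms=3/4b
6) 1139.241ms=3b +189.873ms=1/2b
7) 1329.114ms=7/2b +189.873ms=1/2b
8) 1518.987ms=4b +189.873ms=1/2b
9) 1708.861ms=9/2b +569.62ms=3/2b
10) 2278.481ms=6b +569.62ms=3/2b
11) 2848.101ms=15/2b +284.81ms=3/4b
12) 3132.911ms=33/4b +284.81ms=3/4b
13) 3417.722ms=9b +569.62ms=3/2b
14) 3987.342ms=21/2b +81.374ms=3/14b
15) 4068.716ms=75/7b +81.374ms=3/14b
16) 4150.09ms=153/14b +81.374ms=3/14b
17) 4231.465ms=78/7b +81.374ms=3/14b
18) 4312.839ms=159/14b +81.374ms=3/14b
19) 4394.213ms=81/7b +81.374ms=3/14b
20) 4475.588ms=165/14b +81.374ms=3/14b
Σ=12b of 12 (158bpm 3/4) — PASS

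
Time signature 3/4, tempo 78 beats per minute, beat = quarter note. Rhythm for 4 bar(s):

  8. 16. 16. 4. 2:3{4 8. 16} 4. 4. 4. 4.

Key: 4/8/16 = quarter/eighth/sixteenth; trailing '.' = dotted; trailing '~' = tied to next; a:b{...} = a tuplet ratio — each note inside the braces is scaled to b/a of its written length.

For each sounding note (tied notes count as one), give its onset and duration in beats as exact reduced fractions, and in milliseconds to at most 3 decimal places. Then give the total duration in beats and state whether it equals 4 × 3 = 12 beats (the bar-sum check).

1) 0.0ms=0b +576.923ms=3/4b
2) 576.923ms=3/4b +288.462ms=3/8b
3) 865.385ms=9/8b +288.462ms=3/8b
4) 1153.846ms=3/2b +1153.846ms=3/2b
5) 2307.692ms=3b +1153.846ms=3/2b
6) 3461.538ms=9/2b +865.385ms=9/8b
7) 4326.923ms=45/8b +288.462ms=3/8b
8) 4615.385ms=6b +1153.846ms=3/2b
9) 5769.231ms=15/2b +1153.846ms=3/2b
10) 6923.077ms=9b +1153.846ms=3/2b
11) 8076.923ms=21/2b +1153.846ms=3/2b
Σ=12b of 12 (78bpm 3/4) — PASS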